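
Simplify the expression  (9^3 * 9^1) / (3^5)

9^3 = 3^6; 9^1 = 3^2; 3^5 = 3^5
Combine exponents: 3^3

3^3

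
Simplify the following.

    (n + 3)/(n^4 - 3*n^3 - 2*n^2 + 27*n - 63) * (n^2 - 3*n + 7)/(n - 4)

1/(n^2 - 7*n + 12)

Factor: n^4 - 3*n^3 - 2*n^2 + 27*n - 63 = (n + 3)*(n^2 - 3*n + 7)*(n - 3)
Cancel the common factors (n^2 - 3*n + 7), (n + 3).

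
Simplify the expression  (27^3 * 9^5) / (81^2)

3^11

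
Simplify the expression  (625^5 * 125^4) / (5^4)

625^5 = 5^20; 125^4 = 5^12; 5^4 = 5^4
Combine exponents: 5^28

5^28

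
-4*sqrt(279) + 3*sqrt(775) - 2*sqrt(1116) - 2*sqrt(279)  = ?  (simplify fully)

-15*sqrt(31)

4*sqrt(279) = 12*sqrt(31); 3*sqrt(775) = 15*sqrt(31); 2*sqrt(1116) = 12*sqrt(31); 2*sqrt(279) = 6*sqrt(31)
Combine: (-12 + 15 - 12 - 6)·sqrt(31) = -15*sqrt(31)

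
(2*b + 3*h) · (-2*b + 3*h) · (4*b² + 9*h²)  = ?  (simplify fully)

-16*b⁴ + 81*h⁴

((3*h)+(2*b))((3*h)-(2*b)) = -4*b² + 9*h²; continue pairing.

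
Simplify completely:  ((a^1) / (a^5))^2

Inside the bracket: (a^-4)
Raise to the power 2: (a^-8)

a^(-8)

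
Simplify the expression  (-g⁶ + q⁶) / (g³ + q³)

-g³ + q³

-g⁶ + q⁶ factors as (-g + q)*(g + q)*(g² - g*q + q²)*(g² + g*q + q²).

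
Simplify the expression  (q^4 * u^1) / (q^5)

Quotient: (q^-1) * u^1

u/q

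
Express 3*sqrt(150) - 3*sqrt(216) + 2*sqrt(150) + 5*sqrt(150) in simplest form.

3*sqrt(150) = 15*sqrt(6); 3*sqrt(216) = 18*sqrt(6); 2*sqrt(150) = 10*sqrt(6); 5*sqrt(150) = 25*sqrt(6)
Combine: (15 - 18 + 10 + 25)·sqrt(6) = 32*sqrt(6)

32*sqrt(6)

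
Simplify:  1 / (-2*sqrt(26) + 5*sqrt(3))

Multiply numerator and denominator by 5*sqrt(3) + 2*sqrt(26).
Denominator becomes -29; numerator becomes 5*sqrt(3) + 2*sqrt(26).

(-2*sqrt(26) - 5*sqrt(3))/29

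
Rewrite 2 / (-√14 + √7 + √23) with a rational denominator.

(-8*√14 - √23 + 15*√7 + 7*√46)/97

Group as (√7 + √23) - √14; multiply by (√7 + √23) + √14, then rationalise the remaining surd.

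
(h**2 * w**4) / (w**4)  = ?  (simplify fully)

h**2

Quotient: h**2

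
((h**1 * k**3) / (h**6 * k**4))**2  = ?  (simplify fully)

Inside the bracket: (h**-5) * (k**-1)
Raise to the power 2: (h**-10) * (k**-2)

1/(h**10*k**2)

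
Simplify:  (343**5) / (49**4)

343**5 = 7**15; 49**4 = 7**8
Combine exponents: 7**7

7**7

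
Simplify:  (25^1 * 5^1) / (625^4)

5^(-13)

25^1 = 5^2; 5^1 = 5^1; 625^4 = 5^16
Combine exponents: 5^(-13)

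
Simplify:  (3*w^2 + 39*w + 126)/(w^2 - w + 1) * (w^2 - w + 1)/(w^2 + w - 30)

(3*w + 21)/(w - 5)

Factor: 3*w^2 + 39*w + 126 = 3*(w + 6)*(w + 7);  w^2 + w - 30 = (w + 6)*(w - 5)
Cancel the common factors (w^2 - w + 1), (w + 6).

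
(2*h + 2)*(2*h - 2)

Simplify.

4*h^2 - 4

Difference of squares with P = 2*h, Q = 2.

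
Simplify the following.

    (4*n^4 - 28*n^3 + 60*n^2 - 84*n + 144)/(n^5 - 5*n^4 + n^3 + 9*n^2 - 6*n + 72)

4/(n + 2)

Factor: 4*n^4 - 28*n^3 + 60*n^2 - 84*n + 144 = 4*(n - 4)*(n^2 + 3)*(n - 3);  n^5 - 5*n^4 + n^3 + 9*n^2 - 6*n + 72 = (n^2 + 3)*(n - 3)*(n - 4)*(n + 2)
Cancel the common factors (n^2 + 3), (n - 4), (n - 3).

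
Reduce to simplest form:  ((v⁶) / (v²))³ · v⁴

Inside the bracket: v⁴
Raise to the power 3: v^12
Multiply by v⁴: add exponents.

v^16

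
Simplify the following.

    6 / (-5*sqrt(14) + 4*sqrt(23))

(5*sqrt(14) + 4*sqrt(23))/3

Multiply numerator and denominator by 5*sqrt(14) + 4*sqrt(23).
Denominator becomes 18; numerator becomes 30*sqrt(14) + 24*sqrt(23).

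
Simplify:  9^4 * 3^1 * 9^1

3^11

9^4 = 3^8; 3^1 = 3^1; 9^1 = 3^2
Combine exponents: 3^11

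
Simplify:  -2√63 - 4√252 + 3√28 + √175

-19*√7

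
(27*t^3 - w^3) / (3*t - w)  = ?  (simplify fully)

Apply the difference-of-cubes factorisation and cancel (3*t - w).

9*t^2 + 3*t*w + w^2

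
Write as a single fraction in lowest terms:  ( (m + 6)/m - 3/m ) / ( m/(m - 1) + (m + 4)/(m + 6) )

Numerator: (m + 6)/m - 3/m = (m + 3)/m
Denominator: m/(m - 1) + (m + 4)/(m + 6) = (2*m² + 9*m - 4)/(m² + 5*m - 6)
Divide: ((m + 3)/m) · ((m² + 5*m - 6)/(2*m² + 9*m - 4)) = (m³ + 8*m² + 9*m - 18)/(2*m³ + 9*m² - 4*m)

(m³ + 8*m² + 9*m - 18)/(2*m³ + 9*m² - 4*m)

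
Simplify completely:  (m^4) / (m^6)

Quotient: (m^-2)

m^(-2)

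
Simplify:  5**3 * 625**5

5**23

5**3 = 5**3; 625**5 = 5**20
Combine exponents: 5**23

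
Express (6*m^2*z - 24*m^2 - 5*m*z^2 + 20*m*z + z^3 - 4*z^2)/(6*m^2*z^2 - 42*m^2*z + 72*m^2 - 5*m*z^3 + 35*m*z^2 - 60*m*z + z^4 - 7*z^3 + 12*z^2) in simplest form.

Factor: 6*m^2*z - 24*m^2 - 5*m*z^2 + 20*m*z + z^3 - 4*z^2 = (-3*m + z)*(-2*m + z)*(z - 4);  6*m^2*z^2 - 42*m^2*z + 72*m^2 - 5*m*z^3 + 35*m*z^2 - 60*m*z + z^4 - 7*z^3 + 12*z^2 = (z - 4)*(-3*m + z)*(z - 3)*(-2*m + z)
Cancel the common factors (z - 4), (-3*m + z), (-2*m + z).

1/(z - 3)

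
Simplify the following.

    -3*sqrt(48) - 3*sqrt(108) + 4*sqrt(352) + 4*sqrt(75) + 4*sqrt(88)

3*sqrt(48) = 12*sqrt(3); 3*sqrt(108) = 18*sqrt(3); 4*sqrt(352) = 16*sqrt(22); 4*sqrt(75) = 20*sqrt(3); 4*sqrt(88) = 8*sqrt(22)

-10*sqrt(3) + 24*sqrt(22)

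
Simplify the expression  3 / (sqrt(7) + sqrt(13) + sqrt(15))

(-2*sqrt(1365) + 5*sqrt(15) + 9*sqrt(13) + 21*sqrt(7))/113

Group as (sqrt(7) + sqrt(15)) + sqrt(13); multiply by (sqrt(7) + sqrt(15)) - sqrt(13), then rationalise the remaining surd.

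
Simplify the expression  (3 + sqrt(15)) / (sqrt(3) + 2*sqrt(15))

Multiply numerator and denominator by -sqrt(3) + 2*sqrt(15).
Denominator becomes 57; numerator becomes -3*sqrt(5) - 3*sqrt(3) + 6*sqrt(15) + 30.

(-sqrt(5) - sqrt(3) + 2*sqrt(15) + 10)/19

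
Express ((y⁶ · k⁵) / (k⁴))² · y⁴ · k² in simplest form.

Inside the bracket: y⁶ · k¹
Raise to the power 2: y^12 · k²
Multiply by y⁴ · k²: add exponents.

k⁴*y^16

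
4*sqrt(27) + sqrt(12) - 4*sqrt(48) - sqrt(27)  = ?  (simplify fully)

4*sqrt(27) = 12*sqrt(3); sqrt(12) = 2*sqrt(3); 4*sqrt(48) = 16*sqrt(3); sqrt(27) = 3*sqrt(3)
Combine: (12 + 2 - 16 - 3)·sqrt(3) = -5*sqrt(3)

-5*sqrt(3)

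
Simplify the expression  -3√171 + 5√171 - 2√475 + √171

-√19

3√171 = 9*√19; 5√171 = 15*√19; 2√475 = 10*√19; √171 = 3*√19
Combine: (-9 + 15 - 10 + 3)·√19 = -√19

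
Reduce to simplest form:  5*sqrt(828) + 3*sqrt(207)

39*sqrt(23)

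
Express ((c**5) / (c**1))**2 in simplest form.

Inside the bracket: c**4
Raise to the power 2: c**8

c**8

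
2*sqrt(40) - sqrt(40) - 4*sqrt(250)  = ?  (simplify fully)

2*sqrt(40) = 4*sqrt(10); sqrt(40) = 2*sqrt(10); 4*sqrt(250) = 20*sqrt(10)
Combine: (4 - 2 - 20)·sqrt(10) = -18*sqrt(10)

-18*sqrt(10)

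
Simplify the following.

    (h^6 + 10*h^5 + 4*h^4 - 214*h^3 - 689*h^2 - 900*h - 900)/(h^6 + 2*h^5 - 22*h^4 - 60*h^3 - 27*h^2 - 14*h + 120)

(h^2 + 11*h + 30)/(h^2 + 3*h - 4)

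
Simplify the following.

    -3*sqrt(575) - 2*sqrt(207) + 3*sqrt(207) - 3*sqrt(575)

3*sqrt(575) = 15*sqrt(23); 2*sqrt(207) = 6*sqrt(23); 3*sqrt(207) = 9*sqrt(23); 3*sqrt(575) = 15*sqrt(23)
Combine: (-15 - 6 + 9 - 15)·sqrt(23) = -27*sqrt(23)

-27*sqrt(23)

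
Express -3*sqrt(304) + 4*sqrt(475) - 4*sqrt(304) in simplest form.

3*sqrt(304) = 12*sqrt(19); 4*sqrt(475) = 20*sqrt(19); 4*sqrt(304) = 16*sqrt(19)
Combine: (-12 + 20 - 16)·sqrt(19) = -8*sqrt(19)

-8*sqrt(19)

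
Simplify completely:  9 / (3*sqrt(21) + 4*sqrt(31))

(-27*sqrt(21) + 36*sqrt(31))/307

Multiply numerator and denominator by -4*sqrt(31) + 3*sqrt(21).
Denominator becomes -307; numerator becomes -36*sqrt(31) + 27*sqrt(21).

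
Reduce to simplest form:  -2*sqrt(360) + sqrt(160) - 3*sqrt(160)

-20*sqrt(10)

2*sqrt(360) = 12*sqrt(10); sqrt(160) = 4*sqrt(10); 3*sqrt(160) = 12*sqrt(10)
Combine: (-12 + 4 - 12)·sqrt(10) = -20*sqrt(10)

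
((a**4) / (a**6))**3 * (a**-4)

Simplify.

a**(-10)

Inside the bracket: (a**-2)
Raise to the power 3: (a**-6)
Multiply by (a**-4): add exponents.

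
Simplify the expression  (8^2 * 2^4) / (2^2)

2^8

8^2 = 2^6; 2^4 = 2^4; 2^2 = 2^2
Combine exponents: 2^8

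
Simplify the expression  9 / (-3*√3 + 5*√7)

(27*√3 + 45*√7)/148

Multiply numerator and denominator by 3*√3 + 5*√7.
Denominator becomes 148; numerator becomes 27*√3 + 45*√7.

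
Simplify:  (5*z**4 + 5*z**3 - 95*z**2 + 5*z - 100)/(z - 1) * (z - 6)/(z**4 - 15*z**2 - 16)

(5*z**2 - 5*z - 150)/(z**2 + 3*z - 4)

Factor: 5*z**4 + 5*z**3 - 95*z**2 + 5*z - 100 = 5*(z**2 + 1)*(z + 5)*(z - 4);  z**4 - 15*z**2 - 16 = (z**2 + 1)*(z + 4)*(z - 4)
Cancel the common factors (z**2 + 1), (z - 4).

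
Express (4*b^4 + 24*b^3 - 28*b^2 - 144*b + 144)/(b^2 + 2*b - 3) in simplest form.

4*b^2 + 16*b - 48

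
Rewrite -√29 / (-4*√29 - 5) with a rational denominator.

(-5*√29 + 116)/439

Multiply numerator and denominator by -5 + 4*√29.
Denominator becomes -439; numerator becomes -116 + 5*√29.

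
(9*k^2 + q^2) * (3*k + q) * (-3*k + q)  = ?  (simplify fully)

-81*k^4 + q^4

Pair the conjugate factors: (q+(3*k))(q-(3*k)) = -9*k^2 + q^2, then repeat with the next factor.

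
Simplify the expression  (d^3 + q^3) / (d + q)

Apply the sum-of-cubes factorisation and cancel (d + q).

d^2 - d*q + q^2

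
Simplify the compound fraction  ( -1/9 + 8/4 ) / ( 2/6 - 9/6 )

-34/21

Numerator: -1/9 + 8/4 = 17/9
Denominator: 2/6 - 9/6 = -7/6
Divide: (17/9) · (-6/7) = -34/21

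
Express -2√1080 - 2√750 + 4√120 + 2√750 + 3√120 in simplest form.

2√1080 = 12*√30; 2√750 = 10*√30; 4√120 = 8*√30; 2√750 = 10*√30; 3√120 = 6*√30
Combine: (-12 - 10 + 8 + 10 + 6)·√30 = 2*√30

2*√30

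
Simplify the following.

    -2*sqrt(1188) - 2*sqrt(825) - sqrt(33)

-23*sqrt(33)

2*sqrt(1188) = 12*sqrt(33); 2*sqrt(825) = 10*sqrt(33); sqrt(33) = sqrt(33)
Combine: (-12 - 10 - 1)·sqrt(33) = -23*sqrt(33)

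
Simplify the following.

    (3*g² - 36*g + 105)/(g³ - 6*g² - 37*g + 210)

Factor: 3*g² - 36*g + 105 = 3·(g - 5)·(g - 7);  g³ - 6*g² - 37*g + 210 = (g - 5)·(g + 6)·(g - 7)
Cancel the common factors (g - 5), (g - 7).

3/(g + 6)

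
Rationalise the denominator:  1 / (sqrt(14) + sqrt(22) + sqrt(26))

Group as (sqrt(22) + sqrt(26)) + sqrt(14); multiply by (sqrt(22) + sqrt(26)) - sqrt(14), then rationalise the remaining surd.

(-2*sqrt(2002) + 5*sqrt(26) + 9*sqrt(22) + 17*sqrt(14))/566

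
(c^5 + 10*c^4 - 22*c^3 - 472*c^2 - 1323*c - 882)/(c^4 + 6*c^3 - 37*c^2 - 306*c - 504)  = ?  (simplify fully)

Factor: c^5 + 10*c^4 - 22*c^3 - 472*c^2 - 1323*c - 882 = (c + 3)*(c + 1)*(c + 6)*(c + 7)*(c - 7);  c^4 + 6*c^3 - 37*c^2 - 306*c - 504 = (c + 4)*(c + 3)*(c + 6)*(c - 7)
Cancel the common factors (c + 6), (c - 7), (c + 3).

(c^2 + 8*c + 7)/(c + 4)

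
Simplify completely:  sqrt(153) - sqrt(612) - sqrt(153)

-6*sqrt(17)

sqrt(153) = 3*sqrt(17); sqrt(612) = 6*sqrt(17); sqrt(153) = 3*sqrt(17)
Combine: (3 - 6 - 3)·sqrt(17) = -6*sqrt(17)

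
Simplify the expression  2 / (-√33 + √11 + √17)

Group as (√11 + √17) - √33; multiply by (√11 + √17) + √33, then rationalise the remaining surd.

(10*√33 + 54*√17 + 78*√11 + 44*√51)/723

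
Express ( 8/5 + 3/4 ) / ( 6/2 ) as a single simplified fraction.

47/60

Numerator: 8/5 + 3/4 = 47/20
Denominator: 6/2 = 3
Divide: (47/20) · (1/3) = 47/60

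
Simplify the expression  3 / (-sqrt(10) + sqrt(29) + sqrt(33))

(-78*sqrt(10) + 9*sqrt(33) + 21*sqrt(29) + 3*sqrt(9570))/562

Group as (sqrt(29) + sqrt(33)) - sqrt(10); multiply by (sqrt(29) + sqrt(33)) + sqrt(10), then rationalise the remaining surd.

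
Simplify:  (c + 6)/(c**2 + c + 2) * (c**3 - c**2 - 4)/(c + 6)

c - 2

Factor: c**3 - c**2 - 4 = (c - 2)*(c**2 + c + 2)
Cancel the common factors (c**2 + c + 2), (c + 6).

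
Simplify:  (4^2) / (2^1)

2^3

4^2 = 2^4; 2^1 = 2^1
Combine exponents: 2^3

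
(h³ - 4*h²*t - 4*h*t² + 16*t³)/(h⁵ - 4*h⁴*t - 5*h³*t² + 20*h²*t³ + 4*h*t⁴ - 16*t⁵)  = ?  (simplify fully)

-1/(-h² + t²)

Factor: h³ - 4*h²*t - 4*h*t² + 16*t³ = (h - 2*t)·(h + 2*t)·(h - 4*t);  h⁵ - 4*h⁴*t - 5*h³*t² + 20*h²*t³ + 4*h*t⁴ - 16*t⁵ = (h + 2*t)·(h + t)·(h - t)·(h - 2*t)·(h - 4*t)
Cancel the common factors (h - 2*t), (h - 4*t), (h + 2*t).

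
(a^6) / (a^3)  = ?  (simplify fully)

a^3

Quotient: a^3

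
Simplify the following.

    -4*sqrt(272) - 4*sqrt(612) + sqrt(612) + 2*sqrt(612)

4*sqrt(272) = 16*sqrt(17); 4*sqrt(612) = 24*sqrt(17); sqrt(612) = 6*sqrt(17); 2*sqrt(612) = 12*sqrt(17)
Combine: (-16 - 24 + 6 + 12)·sqrt(17) = -22*sqrt(17)

-22*sqrt(17)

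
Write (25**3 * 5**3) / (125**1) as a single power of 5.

5**6

25**3 = 5**6; 5**3 = 5**3; 125**1 = 5**3
Combine exponents: 5**6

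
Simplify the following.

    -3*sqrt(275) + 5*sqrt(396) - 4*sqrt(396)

-9*sqrt(11)

3*sqrt(275) = 15*sqrt(11); 5*sqrt(396) = 30*sqrt(11); 4*sqrt(396) = 24*sqrt(11)
Combine: (-15 + 30 - 24)·sqrt(11) = -9*sqrt(11)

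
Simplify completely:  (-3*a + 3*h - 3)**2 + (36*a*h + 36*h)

9*(a + h + 1)**2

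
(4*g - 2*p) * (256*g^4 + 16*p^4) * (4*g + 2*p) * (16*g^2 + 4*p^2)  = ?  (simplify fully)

((4*g)+(2*p))((4*g)-(2*p)) = 16*g^2 - 4*p^2; continue pairing.

65536*g^8 - 256*p^8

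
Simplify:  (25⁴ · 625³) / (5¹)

25⁴ = 5^8; 625³ = 5^12; 5¹ = 5^1
Combine exponents: 5^19

5^19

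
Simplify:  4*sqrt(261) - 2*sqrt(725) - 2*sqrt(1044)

-10*sqrt(29)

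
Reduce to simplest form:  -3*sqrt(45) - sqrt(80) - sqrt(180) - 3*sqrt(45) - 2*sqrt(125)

-38*sqrt(5)

3*sqrt(45) = 9*sqrt(5); sqrt(80) = 4*sqrt(5); sqrt(180) = 6*sqrt(5); 3*sqrt(45) = 9*sqrt(5); 2*sqrt(125) = 10*sqrt(5)
Combine: (-9 - 4 - 6 - 9 - 10)·sqrt(5) = -38*sqrt(5)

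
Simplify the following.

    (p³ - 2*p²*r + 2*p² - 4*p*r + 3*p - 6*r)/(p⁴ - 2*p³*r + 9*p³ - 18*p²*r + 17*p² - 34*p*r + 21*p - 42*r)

1/(p + 7)

Factor: p³ - 2*p²*r + 2*p² - 4*p*r + 3*p - 6*r = (p - 2*r)·(p² + 2*p + 3);  p⁴ - 2*p³*r + 9*p³ - 18*p²*r + 17*p² - 34*p*r + 21*p - 42*r = (p + 7)·(p² + 2*p + 3)·(p - 2*r)
Cancel the common factors (p² + 2*p + 3), (p - 2*r).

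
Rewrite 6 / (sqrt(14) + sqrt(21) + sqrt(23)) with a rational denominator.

Group as (sqrt(14) + sqrt(23)) + sqrt(21); multiply by (sqrt(14) + sqrt(23)) - sqrt(21), then rationalise the remaining surd.

(-7*sqrt(138) + 6*sqrt(23) + 8*sqrt(21) + 15*sqrt(14))/86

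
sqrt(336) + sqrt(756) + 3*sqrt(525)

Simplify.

25*sqrt(21)

sqrt(336) = 4*sqrt(21); sqrt(756) = 6*sqrt(21); 3*sqrt(525) = 15*sqrt(21)
Combine: (4 + 6 + 15)·sqrt(21) = 25*sqrt(21)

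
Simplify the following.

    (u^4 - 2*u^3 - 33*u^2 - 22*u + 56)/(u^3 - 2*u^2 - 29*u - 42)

Factor: u^4 - 2*u^3 - 33*u^2 - 22*u + 56 = (u - 1)*(u + 4)*(u - 7)*(u + 2);  u^3 - 2*u^2 - 29*u - 42 = (u + 2)*(u - 7)*(u + 3)
Cancel the common factors (u + 2), (u - 7).

(u^2 + 3*u - 4)/(u + 3)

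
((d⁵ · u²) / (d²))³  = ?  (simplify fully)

Inside the bracket: d³ · u²
Raise to the power 3: d⁹ · u⁶

d⁹*u⁶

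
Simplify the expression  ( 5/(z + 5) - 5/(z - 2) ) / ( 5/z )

Numerator: 5/(z + 5) - 5/(z - 2) = -35/(z^2 + 3*z - 10)
Denominator: 5/z = 5/z
Divide: (-35/(z^2 + 3*z - 10)) · (z/5) = -7*z/(z^2 + 3*z - 10)

-7*z/(z^2 + 3*z - 10)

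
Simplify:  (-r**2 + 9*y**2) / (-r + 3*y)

r + 3*y

-r**2 + 9*y**2 factors as (-r + 3*y)*(r + 3*y).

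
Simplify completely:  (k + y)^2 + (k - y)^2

Binomially expand both and collect terms in k, y.

2*k^2 + 2*y^2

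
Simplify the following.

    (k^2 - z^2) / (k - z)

k + z

Difference of squares: factor out (k - z).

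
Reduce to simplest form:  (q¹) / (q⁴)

q^(-3)

Quotient: (q^-3)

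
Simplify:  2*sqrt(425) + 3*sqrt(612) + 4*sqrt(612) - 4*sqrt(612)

2*sqrt(425) = 10*sqrt(17); 3*sqrt(612) = 18*sqrt(17); 4*sqrt(612) = 24*sqrt(17); 4*sqrt(612) = 24*sqrt(17)
Combine: (10 + 18 + 24 - 24)·sqrt(17) = 28*sqrt(17)

28*sqrt(17)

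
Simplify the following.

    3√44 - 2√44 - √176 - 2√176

3√44 = 6*√11; 2√44 = 4*√11; √176 = 4*√11; 2√176 = 8*√11
Combine: (6 - 4 - 4 - 8)·√11 = -10*√11

-10*√11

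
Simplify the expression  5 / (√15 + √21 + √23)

(-30*√805 + 65*√23 + 85*√21 + 145*√15)/1091

Group as (√15 + √23) + √21; multiply by (√15 + √23) - √21, then rationalise the remaining surd.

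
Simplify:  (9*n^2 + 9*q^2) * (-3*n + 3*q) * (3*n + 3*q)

-81*n^4 + 81*q^4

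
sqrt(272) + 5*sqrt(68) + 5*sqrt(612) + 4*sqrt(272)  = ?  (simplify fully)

60*sqrt(17)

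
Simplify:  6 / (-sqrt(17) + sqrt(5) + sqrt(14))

(-sqrt(17) + 4*sqrt(14) + 13*sqrt(5) + sqrt(1190))/23

Group as (sqrt(5) + sqrt(14)) - sqrt(17); multiply by (sqrt(5) + sqrt(14)) + sqrt(17), then rationalise the remaining surd.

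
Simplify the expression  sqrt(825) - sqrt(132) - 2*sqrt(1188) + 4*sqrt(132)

sqrt(825) = 5*sqrt(33); sqrt(132) = 2*sqrt(33); 2*sqrt(1188) = 12*sqrt(33); 4*sqrt(132) = 8*sqrt(33)
Combine: (5 - 2 - 12 + 8)·sqrt(33) = -sqrt(33)

-sqrt(33)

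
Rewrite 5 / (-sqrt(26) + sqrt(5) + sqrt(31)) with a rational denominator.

(-5*sqrt(26) + 26*sqrt(5) + sqrt(4030))/52

Group as (sqrt(5) + sqrt(31)) - sqrt(26); multiply by (sqrt(5) + sqrt(31)) + sqrt(26), then rationalise the remaining surd.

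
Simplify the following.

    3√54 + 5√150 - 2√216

22*√6

3√54 = 9*√6; 5√150 = 25*√6; 2√216 = 12*√6
Combine: (9 + 25 - 12)·√6 = 22*√6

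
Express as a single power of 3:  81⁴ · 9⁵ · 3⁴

81⁴ = 3^16; 9⁵ = 3^10; 3⁴ = 3^4
Combine exponents: 3^30

3^30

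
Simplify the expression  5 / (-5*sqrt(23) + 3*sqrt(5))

(-5*sqrt(23) - 3*sqrt(5))/106

Multiply numerator and denominator by 3*sqrt(5) + 5*sqrt(23).
Denominator becomes -530; numerator becomes 15*sqrt(5) + 25*sqrt(23).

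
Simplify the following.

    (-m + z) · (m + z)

Pair the conjugate factors: (z+m)(z-m) = -m² + z².

-m² + z²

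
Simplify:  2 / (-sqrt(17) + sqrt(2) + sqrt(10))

(10*sqrt(17) + 18*sqrt(10) + 50*sqrt(2) + 8*sqrt(85))/55

Group as (sqrt(2) + sqrt(10)) - sqrt(17); multiply by (sqrt(2) + sqrt(10)) + sqrt(17), then rationalise the remaining surd.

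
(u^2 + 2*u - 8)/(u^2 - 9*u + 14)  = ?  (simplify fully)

Factor: u^2 + 2*u - 8 = (u - 2)*(u + 4);  u^2 - 9*u + 14 = (u - 2)*(u - 7)
Cancel the common factor (u - 2).

(u + 4)/(u - 7)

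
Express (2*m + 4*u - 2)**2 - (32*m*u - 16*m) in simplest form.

After expansion: 4*m**2 - 16*m*u + 8*m + 16*u**2 - 16*u + 4 — a perfect-square trinomial.

4*(m - 2*u + 1)**2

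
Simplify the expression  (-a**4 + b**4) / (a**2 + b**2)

-a**4 + b**4 factors as -(a - b)*(a + b)*(a**2 + b**2).

-a**2 + b**2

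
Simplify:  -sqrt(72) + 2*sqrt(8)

-2*sqrt(2)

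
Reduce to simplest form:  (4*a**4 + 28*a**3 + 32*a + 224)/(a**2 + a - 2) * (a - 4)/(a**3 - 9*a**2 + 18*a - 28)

(4*a**2 + 12*a - 112)/(a**2 - 8*a + 7)

Factor: 4*a**4 + 28*a**3 + 32*a + 224 = 4*(a + 7)*(a + 2)*(a**2 - 2*a + 4);  a**2 + a - 2 = (a - 1)*(a + 2);  a**3 - 9*a**2 + 18*a - 28 = (a**2 - 2*a + 4)*(a - 7)
Cancel the common factors (a**2 - 2*a + 4), (a + 2).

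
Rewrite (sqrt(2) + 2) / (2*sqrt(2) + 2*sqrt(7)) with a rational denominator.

(-2*sqrt(2) - 2 + sqrt(14) + 2*sqrt(7))/10

Multiply numerator and denominator by -2*sqrt(7) + 2*sqrt(2).
Denominator becomes -20; numerator becomes -4*sqrt(7) - 2*sqrt(14) + 4 + 4*sqrt(2).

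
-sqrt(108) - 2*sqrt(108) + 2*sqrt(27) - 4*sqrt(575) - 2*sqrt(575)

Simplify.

-30*sqrt(23) - 12*sqrt(3)

sqrt(108) = 6*sqrt(3); 2*sqrt(108) = 12*sqrt(3); 2*sqrt(27) = 6*sqrt(3); 4*sqrt(575) = 20*sqrt(23); 2*sqrt(575) = 10*sqrt(23)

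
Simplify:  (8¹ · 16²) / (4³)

8¹ = 2^3; 16² = 2^8; 4³ = 2^6
Combine exponents: 2^5

2^5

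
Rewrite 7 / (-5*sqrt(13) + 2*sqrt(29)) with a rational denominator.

Multiply numerator and denominator by 2*sqrt(29) + 5*sqrt(13).
Denominator becomes -209; numerator becomes 14*sqrt(29) + 35*sqrt(13).

(-35*sqrt(13) - 14*sqrt(29))/209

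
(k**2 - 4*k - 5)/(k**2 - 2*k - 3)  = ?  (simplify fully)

Factor: k**2 - 4*k - 5 = (k + 1)*(k - 5);  k**2 - 2*k - 3 = (k - 3)*(k + 1)
Cancel the common factor (k + 1).

(k - 5)/(k - 3)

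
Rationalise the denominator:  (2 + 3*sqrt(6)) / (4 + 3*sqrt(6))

(-3*sqrt(6) + 23)/19

Multiply numerator and denominator by -3*sqrt(6) + 4.
Denominator becomes -38; numerator becomes -46 + 6*sqrt(6).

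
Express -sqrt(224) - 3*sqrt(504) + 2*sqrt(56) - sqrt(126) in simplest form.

sqrt(224) = 4*sqrt(14); 3*sqrt(504) = 18*sqrt(14); 2*sqrt(56) = 4*sqrt(14); sqrt(126) = 3*sqrt(14)
Combine: (-4 - 18 + 4 - 3)·sqrt(14) = -21*sqrt(14)

-21*sqrt(14)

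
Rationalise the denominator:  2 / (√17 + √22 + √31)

(-√11594 + 4*√31 + 13*√22 + 18*√17)/358

Group as (√17 + √31) + √22; multiply by (√17 + √31) - √22, then rationalise the remaining surd.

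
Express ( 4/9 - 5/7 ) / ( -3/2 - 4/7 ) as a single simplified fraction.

Numerator: 4/9 - 5/7 = -17/63
Denominator: -3/2 - 4/7 = -29/14
Divide: (-17/63) · (-14/29) = 34/261

34/261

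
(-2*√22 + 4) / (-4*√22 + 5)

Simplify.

(-2*√22 + 52)/109

Multiply numerator and denominator by 5 + 4*√22.
Denominator becomes -327; numerator becomes -156 + 6*√22.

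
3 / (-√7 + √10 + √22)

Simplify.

Group as (√10 + √22) - √7; multiply by (√10 + √22) + √7, then rationalise the remaining surd.

(-25*√7 - 5*√22 + 19*√10 + 4*√385)/85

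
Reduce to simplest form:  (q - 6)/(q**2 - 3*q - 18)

1/(q + 3)

Factor: q**2 - 3*q - 18 = (q + 3)*(q - 6)
Cancel the common factor (q - 6).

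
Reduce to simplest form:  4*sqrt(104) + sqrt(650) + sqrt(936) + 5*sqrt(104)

29*sqrt(26)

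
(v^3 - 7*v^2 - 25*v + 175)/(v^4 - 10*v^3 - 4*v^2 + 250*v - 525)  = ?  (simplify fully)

1/(v - 3)

Factor: v^3 - 7*v^2 - 25*v + 175 = (v + 5)*(v - 5)*(v - 7);  v^4 - 10*v^3 - 4*v^2 + 250*v - 525 = (v - 7)*(v - 5)*(v + 5)*(v - 3)
Cancel the common factors (v + 5), (v - 5), (v - 7).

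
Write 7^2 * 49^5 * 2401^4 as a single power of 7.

7^28

7^2 = 7^2; 49^5 = 7^10; 2401^4 = 7^16
Combine exponents: 7^28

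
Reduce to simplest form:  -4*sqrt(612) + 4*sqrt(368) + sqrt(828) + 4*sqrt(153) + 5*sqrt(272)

4*sqrt(612) = 24*sqrt(17); 4*sqrt(368) = 16*sqrt(23); sqrt(828) = 6*sqrt(23); 4*sqrt(153) = 12*sqrt(17); 5*sqrt(272) = 20*sqrt(17)

8*sqrt(17) + 22*sqrt(23)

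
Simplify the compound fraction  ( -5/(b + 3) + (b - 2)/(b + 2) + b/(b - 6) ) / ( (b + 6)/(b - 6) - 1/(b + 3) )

(2*b**3 - 5*b**2 + 14*b + 96)/(b**3 + 10*b**2 + 40*b + 48)

Numerator: -5/(b + 3) + (b - 2)/(b + 2) + b/(b - 6) = (2*b**3 - 5*b**2 + 14*b + 96)/(b**3 - b**2 - 24*b - 36)
Denominator: (b + 6)/(b - 6) - 1/(b + 3) = (b**2 + 8*b + 24)/(b**2 - 3*b - 18)
Divide: ((2*b**3 - 5*b**2 + 14*b + 96)/(b**3 - b**2 - 24*b - 36)) · ((b**2 - 3*b - 18)/(b**2 + 8*b + 24)) = (2*b**3 - 5*b**2 + 14*b + 96)/(b**3 + 10*b**2 + 40*b + 48)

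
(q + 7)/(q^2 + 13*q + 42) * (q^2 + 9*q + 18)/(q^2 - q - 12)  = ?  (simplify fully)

Factor: q^2 + 13*q + 42 = (q + 7)*(q + 6);  q^2 + 9*q + 18 = (q + 6)*(q + 3);  q^2 - q - 12 = (q + 3)*(q - 4)
Cancel the common factors (q + 6), (q + 3), (q + 7).

1/(q - 4)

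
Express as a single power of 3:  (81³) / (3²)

3^10

81³ = 3^12; 3² = 3^2
Combine exponents: 3^10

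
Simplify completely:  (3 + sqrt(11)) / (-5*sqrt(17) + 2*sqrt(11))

(-5*sqrt(187) - 15*sqrt(17) - 22 - 6*sqrt(11))/381

Multiply numerator and denominator by 2*sqrt(11) + 5*sqrt(17).
Denominator becomes -381; numerator becomes 6*sqrt(11) + 22 + 15*sqrt(17) + 5*sqrt(187).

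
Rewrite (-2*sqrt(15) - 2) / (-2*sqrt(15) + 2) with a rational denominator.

(sqrt(15) + 8)/7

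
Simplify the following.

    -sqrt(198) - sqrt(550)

-8*sqrt(22)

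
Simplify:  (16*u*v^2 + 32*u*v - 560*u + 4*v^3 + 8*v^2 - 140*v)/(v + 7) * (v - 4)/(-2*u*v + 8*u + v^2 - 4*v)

Factor: 16*u*v^2 + 32*u*v - 560*u + 4*v^3 + 8*v^2 - 140*v = 4*(v - 5)*(v + 7)*(4*u + v);  -2*u*v + 8*u + v^2 - 4*v = (-2*u + v)*(v - 4)
Cancel the common factors (v - 4), (v + 7).

(-16*u*v + 80*u - 4*v^2 + 20*v)/(2*u - v)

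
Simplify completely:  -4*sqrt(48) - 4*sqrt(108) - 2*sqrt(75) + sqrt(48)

-46*sqrt(3)

4*sqrt(48) = 16*sqrt(3); 4*sqrt(108) = 24*sqrt(3); 2*sqrt(75) = 10*sqrt(3); sqrt(48) = 4*sqrt(3)
Combine: (-16 - 24 - 10 + 4)·sqrt(3) = -46*sqrt(3)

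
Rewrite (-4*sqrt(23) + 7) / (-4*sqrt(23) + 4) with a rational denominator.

(-3*sqrt(23) + 85)/88

Multiply numerator and denominator by 4 + 4*sqrt(23).
Denominator becomes -352; numerator becomes -340 + 12*sqrt(23).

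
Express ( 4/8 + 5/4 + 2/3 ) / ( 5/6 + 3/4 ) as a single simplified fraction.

Numerator: 4/8 + 5/4 + 2/3 = 29/12
Denominator: 5/6 + 3/4 = 19/12
Divide: (29/12) · (12/19) = 29/19

29/19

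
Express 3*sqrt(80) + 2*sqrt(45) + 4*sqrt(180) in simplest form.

3*sqrt(80) = 12*sqrt(5); 2*sqrt(45) = 6*sqrt(5); 4*sqrt(180) = 24*sqrt(5)
Combine: (12 + 6 + 24)·sqrt(5) = 42*sqrt(5)

42*sqrt(5)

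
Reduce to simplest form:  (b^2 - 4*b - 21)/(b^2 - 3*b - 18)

Factor: b^2 - 4*b - 21 = (b + 3)*(b - 7);  b^2 - 3*b - 18 = (b - 6)*(b + 3)
Cancel the common factor (b + 3).

(b - 7)/(b - 6)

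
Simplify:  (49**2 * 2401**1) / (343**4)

49**2 = 7**4; 2401**1 = 7**4; 343**4 = 7**12
Combine exponents: 7**(-4)

7**(-4)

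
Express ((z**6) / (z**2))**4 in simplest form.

Inside the bracket: z**4
Raise to the power 4: z**16

z**16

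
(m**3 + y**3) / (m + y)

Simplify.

m**2 - m*y + y**2

m**3 + y**3 = (m + y)(m**2 - m*y + y**2).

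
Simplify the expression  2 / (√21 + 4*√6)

Multiply numerator and denominator by -√21 + 4*√6.
Denominator becomes 75; numerator becomes -2*√21 + 8*√6.

(-2*√21 + 8*√6)/75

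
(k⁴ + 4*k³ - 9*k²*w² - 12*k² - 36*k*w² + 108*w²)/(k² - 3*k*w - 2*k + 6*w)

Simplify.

Factor: k⁴ + 4*k³ - 9*k²*w² - 12*k² - 36*k*w² + 108*w² = (k - 3*w)·(k + 3*w)·(k - 2)·(k + 6);  k² - 3*k*w - 2*k + 6*w = (k - 2)·(k - 3*w)
Cancel the common factors (k - 2), (k - 3*w).

k² + 3*k*w + 6*k + 18*w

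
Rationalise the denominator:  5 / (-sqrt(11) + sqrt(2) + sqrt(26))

Group as (sqrt(2) + sqrt(26)) - sqrt(11); multiply by (sqrt(2) + sqrt(26)) + sqrt(11), then rationalise the remaining surd.

(-175*sqrt(2) - 20*sqrt(143) + 85*sqrt(11) + 65*sqrt(26))/81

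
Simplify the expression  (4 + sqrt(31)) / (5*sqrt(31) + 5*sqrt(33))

(-31 - 4*sqrt(31) + 4*sqrt(33) + sqrt(1023))/10

Multiply numerator and denominator by -5*sqrt(33) + 5*sqrt(31).
Denominator becomes -50; numerator becomes -5*sqrt(1023) - 20*sqrt(33) + 20*sqrt(31) + 155.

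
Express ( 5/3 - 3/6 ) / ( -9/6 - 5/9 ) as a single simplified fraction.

-21/37

Numerator: 5/3 - 3/6 = 7/6
Denominator: -9/6 - 5/9 = -37/18
Divide: (7/6) · (-18/37) = -21/37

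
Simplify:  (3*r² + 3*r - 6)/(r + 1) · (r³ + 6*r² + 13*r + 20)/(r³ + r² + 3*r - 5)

Factor: 3*r² + 3*r - 6 = 3·(r + 2)·(r - 1);  r³ + 6*r² + 13*r + 20 = (r + 4)·(r² + 2*r + 5);  r³ + r² + 3*r - 5 = (r² + 2*r + 5)·(r - 1)
Cancel the common factors (r² + 2*r + 5), (r - 1).

(3*r² + 18*r + 24)/(r + 1)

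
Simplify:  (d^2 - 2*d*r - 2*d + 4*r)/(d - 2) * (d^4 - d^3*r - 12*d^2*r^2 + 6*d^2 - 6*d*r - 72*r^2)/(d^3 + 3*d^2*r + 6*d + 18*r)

Factor: d^2 - 2*d*r - 2*d + 4*r = (d - 2)*(d - 2*r);  d^4 - d^3*r - 12*d^2*r^2 + 6*d^2 - 6*d*r - 72*r^2 = (d + 3*r)*(d - 4*r)*(d^2 + 6);  d^3 + 3*d^2*r + 6*d + 18*r = (d^2 + 6)*(d + 3*r)
Cancel the common factors (d^2 + 6), (d - 2), (d + 3*r).

d^2 - 6*d*r + 8*r^2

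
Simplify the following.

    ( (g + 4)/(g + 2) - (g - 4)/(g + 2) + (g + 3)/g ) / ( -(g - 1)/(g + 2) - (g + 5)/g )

(-g² - 13*g - 6)/(2*g² + 6*g + 10)

Numerator: (g + 4)/(g + 2) - (g - 4)/(g + 2) + (g + 3)/g = (g² + 13*g + 6)/(g² + 2*g)
Denominator: -(g - 1)/(g + 2) - (g + 5)/g = (-2*g² - 6*g - 10)/(g² + 2*g)
Divide: ((g² + 13*g + 6)/(g² + 2*g)) · ((g² + 2*g)/(-2*g² - 6*g - 10)) = (-g² - 13*g - 6)/(2*g² + 6*g + 10)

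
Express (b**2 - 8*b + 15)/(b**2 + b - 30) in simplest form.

Factor: b**2 - 8*b + 15 = (b - 3)*(b - 5);  b**2 + b - 30 = (b + 6)*(b - 5)
Cancel the common factor (b - 5).

(b - 3)/(b + 6)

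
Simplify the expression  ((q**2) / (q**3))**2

Inside the bracket: (q**-1)
Raise to the power 2: (q**-2)

q**(-2)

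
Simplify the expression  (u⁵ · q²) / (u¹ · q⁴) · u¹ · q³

q*u⁵

Quotient: u⁴ · (q^-2)
Multiply by u¹ · q³: add exponents.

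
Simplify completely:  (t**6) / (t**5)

Quotient: t**1

t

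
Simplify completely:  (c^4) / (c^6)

c^(-2)

Quotient: (c^-2)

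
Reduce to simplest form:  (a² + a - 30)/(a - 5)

Factor: a² + a - 30 = (a + 6)·(a - 5)
Cancel the common factor (a - 5).

a + 6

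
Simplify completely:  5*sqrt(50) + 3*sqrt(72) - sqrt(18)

40*sqrt(2)

5*sqrt(50) = 25*sqrt(2); 3*sqrt(72) = 18*sqrt(2); sqrt(18) = 3*sqrt(2)
Combine: (25 + 18 - 3)·sqrt(2) = 40*sqrt(2)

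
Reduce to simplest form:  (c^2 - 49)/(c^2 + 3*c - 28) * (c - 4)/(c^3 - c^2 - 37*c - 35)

1/(c^2 + 6*c + 5)

Factor: c^2 - 49 = (c - 7)*(c + 7);  c^2 + 3*c - 28 = (c - 4)*(c + 7);  c^3 - c^2 - 37*c - 35 = (c + 1)*(c + 5)*(c - 7)
Cancel the common factors (c - 7), (c - 4), (c + 7).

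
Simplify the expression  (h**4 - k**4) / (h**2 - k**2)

Difference of fourth powers: factor out (h**2 - k**2).

h**2 + k**2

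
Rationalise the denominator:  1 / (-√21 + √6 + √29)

(-7*√21 - √29 + 22*√6 + 3*√406)/250

Group as (√6 + √29) - √21; multiply by (√6 + √29) + √21, then rationalise the remaining surd.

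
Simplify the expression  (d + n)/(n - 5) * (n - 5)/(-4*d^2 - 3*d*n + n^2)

Factor: -4*d^2 - 3*d*n + n^2 = (-4*d + n)*(d + n)
Cancel the common factors (n - 5), (d + n).

-1/(4*d - n)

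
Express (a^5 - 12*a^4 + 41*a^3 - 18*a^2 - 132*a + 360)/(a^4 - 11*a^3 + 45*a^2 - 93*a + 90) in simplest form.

Factor: a^5 - 12*a^4 + 41*a^3 - 18*a^2 - 132*a + 360 = (a + 2)*(a - 5)*(a^2 - 3*a + 6)*(a - 6);  a^4 - 11*a^3 + 45*a^2 - 93*a + 90 = (a - 3)*(a^2 - 3*a + 6)*(a - 5)
Cancel the common factors (a^2 - 3*a + 6), (a - 5).

(a^2 - 4*a - 12)/(a - 3)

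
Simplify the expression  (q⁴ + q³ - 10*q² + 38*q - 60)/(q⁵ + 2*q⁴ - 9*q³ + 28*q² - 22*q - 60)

Factor: q⁴ + q³ - 10*q² + 38*q - 60 = (q² - 2*q + 6)·(q + 5)·(q - 2);  q⁵ + 2*q⁴ - 9*q³ + 28*q² - 22*q - 60 = (q - 2)·(q + 5)·(q² - 2*q + 6)·(q + 1)
Cancel the common factors (q² - 2*q + 6), (q - 2), (q + 5).

1/(q + 1)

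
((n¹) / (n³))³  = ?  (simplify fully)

n^(-6)

Inside the bracket: (n^-2)
Raise to the power 3: (n^-6)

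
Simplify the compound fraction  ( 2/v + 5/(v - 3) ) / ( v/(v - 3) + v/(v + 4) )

(7*v^2 + 22*v - 24)/(2*v^3 + v^2)

Numerator: 2/v + 5/(v - 3) = (7*v - 6)/(v^2 - 3*v)
Denominator: v/(v - 3) + v/(v + 4) = (2*v^2 + v)/(v^2 + v - 12)
Divide: ((7*v - 6)/(v^2 - 3*v)) · ((v^2 + v - 12)/(2*v^2 + v)) = (7*v^2 + 22*v - 24)/(2*v^3 + v^2)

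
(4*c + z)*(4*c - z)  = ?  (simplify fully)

(4*c)^2 - (z)^2 = 16*c^2 - z^2.

16*c^2 - z^2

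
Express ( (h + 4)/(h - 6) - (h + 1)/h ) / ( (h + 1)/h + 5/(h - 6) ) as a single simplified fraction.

Numerator: (h + 4)/(h - 6) - (h + 1)/h = (9*h + 6)/(h² - 6*h)
Denominator: (h + 1)/h + 5/(h - 6) = (h² - 6)/(h² - 6*h)
Divide: ((9*h + 6)/(h² - 6*h)) · ((h² - 6*h)/(h² - 6)) = (9*h + 6)/(h² - 6)

(9*h + 6)/(h² - 6)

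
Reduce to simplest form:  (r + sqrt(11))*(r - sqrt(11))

(r)**2 - (sqrt(11))**2 = r**2 - 11.

r**2 - 11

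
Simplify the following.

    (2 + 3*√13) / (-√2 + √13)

(2*√2 + 2*√13 + 3*√26 + 39)/11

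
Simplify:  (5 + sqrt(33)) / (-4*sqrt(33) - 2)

(-61 - 9*sqrt(33))/262

Multiply numerator and denominator by -2 + 4*sqrt(33).
Denominator becomes -524; numerator becomes 18*sqrt(33) + 122.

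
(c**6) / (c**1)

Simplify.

c**5

Quotient: c**5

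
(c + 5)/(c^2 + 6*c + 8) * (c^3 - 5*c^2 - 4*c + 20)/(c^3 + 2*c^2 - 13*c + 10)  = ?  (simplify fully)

Factor: c^2 + 6*c + 8 = (c + 2)*(c + 4);  c^3 - 5*c^2 - 4*c + 20 = (c + 2)*(c - 5)*(c - 2);  c^3 + 2*c^2 - 13*c + 10 = (c - 1)*(c + 5)*(c - 2)
Cancel the common factors (c + 2), (c - 2), (c + 5).

(c - 5)/(c^2 + 3*c - 4)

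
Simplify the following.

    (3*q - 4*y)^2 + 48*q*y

After expansion: 9*q^2 + 24*q*y + 16*y^2 — a perfect-square trinomial.

(3*q + 4*y)^2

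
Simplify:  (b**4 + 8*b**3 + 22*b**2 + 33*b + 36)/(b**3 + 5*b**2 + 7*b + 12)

b + 3

Factor: b**4 + 8*b**3 + 22*b**2 + 33*b + 36 = (b + 3)*(b + 4)*(b**2 + b + 3);  b**3 + 5*b**2 + 7*b + 12 = (b + 4)*(b**2 + b + 3)
Cancel the common factors (b**2 + b + 3), (b + 4).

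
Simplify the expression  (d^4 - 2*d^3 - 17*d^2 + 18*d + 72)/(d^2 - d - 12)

Factor: d^4 - 2*d^3 - 17*d^2 + 18*d + 72 = (d - 4)*(d + 2)*(d - 3)*(d + 3);  d^2 - d - 12 = (d + 3)*(d - 4)
Cancel the common factors (d + 3), (d - 4).

d^2 - d - 6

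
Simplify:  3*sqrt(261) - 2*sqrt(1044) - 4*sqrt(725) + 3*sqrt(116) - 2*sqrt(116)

-21*sqrt(29)

3*sqrt(261) = 9*sqrt(29); 2*sqrt(1044) = 12*sqrt(29); 4*sqrt(725) = 20*sqrt(29); 3*sqrt(116) = 6*sqrt(29); 2*sqrt(116) = 4*sqrt(29)
Combine: (9 - 12 - 20 + 6 - 4)·sqrt(29) = -21*sqrt(29)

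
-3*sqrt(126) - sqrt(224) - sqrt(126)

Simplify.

-16*sqrt(14)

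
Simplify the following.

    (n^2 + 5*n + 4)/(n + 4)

n + 1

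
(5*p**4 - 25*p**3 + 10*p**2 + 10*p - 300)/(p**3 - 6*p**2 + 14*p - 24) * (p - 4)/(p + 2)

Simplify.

Factor: 5*p**4 - 25*p**3 + 10*p**2 + 10*p - 300 = 5*(p - 5)*(p + 2)*(p**2 - 2*p + 6);  p**3 - 6*p**2 + 14*p - 24 = (p - 4)*(p**2 - 2*p + 6)
Cancel the common factors (p**2 - 2*p + 6), (p + 2), (p - 4).

5*p - 25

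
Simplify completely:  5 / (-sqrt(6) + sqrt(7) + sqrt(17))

Group as (sqrt(7) + sqrt(17)) - sqrt(6); multiply by (sqrt(7) + sqrt(17)) + sqrt(6), then rationalise the remaining surd.

(-45*sqrt(6) - 10*sqrt(17) + 40*sqrt(7) + 5*sqrt(714))/76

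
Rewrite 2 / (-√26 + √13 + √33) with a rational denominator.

(-10*√26 + 3*√33 + 23*√13 + 13*√66)/329

Group as (√13 + √33) - √26; multiply by (√13 + √33) + √26, then rationalise the remaining surd.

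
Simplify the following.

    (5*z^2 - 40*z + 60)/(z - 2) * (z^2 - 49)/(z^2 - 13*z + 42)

5*z + 35

Factor: 5*z^2 - 40*z + 60 = 5*(z - 2)*(z - 6);  z^2 - 49 = (z + 7)*(z - 7);  z^2 - 13*z + 42 = (z - 6)*(z - 7)
Cancel the common factors (z - 2), (z - 6), (z - 7).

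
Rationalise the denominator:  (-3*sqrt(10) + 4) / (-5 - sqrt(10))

Multiply numerator and denominator by -5 + sqrt(10).
Denominator becomes 15; numerator becomes -50 + 19*sqrt(10).

(-50 + 19*sqrt(10))/15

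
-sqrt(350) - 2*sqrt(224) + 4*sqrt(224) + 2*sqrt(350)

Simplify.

13*sqrt(14)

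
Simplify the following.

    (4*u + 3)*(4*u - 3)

Difference of squares with P = 4*u, Q = 3.

16*u**2 - 9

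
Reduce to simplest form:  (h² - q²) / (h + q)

Difference of squares: factor out (h + q).

h - q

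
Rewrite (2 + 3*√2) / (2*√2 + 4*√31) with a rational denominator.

(-3 - √2 + 2*√31 + 3*√62)/122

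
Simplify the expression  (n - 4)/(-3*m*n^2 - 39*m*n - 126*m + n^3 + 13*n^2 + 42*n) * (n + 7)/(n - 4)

-1/(3*m*n + 18*m - n^2 - 6*n)

Factor: -3*m*n^2 - 39*m*n - 126*m + n^3 + 13*n^2 + 42*n = (-3*m + n)*(n + 7)*(n + 6)
Cancel the common factors (n + 7), (n - 4).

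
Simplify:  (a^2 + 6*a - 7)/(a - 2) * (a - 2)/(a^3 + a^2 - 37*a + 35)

1/(a - 5)

Factor: a^2 + 6*a - 7 = (a + 7)*(a - 1);  a^3 + a^2 - 37*a + 35 = (a - 1)*(a - 5)*(a + 7)
Cancel the common factors (a + 7), (a - 2), (a - 1).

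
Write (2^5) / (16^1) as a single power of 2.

2^1

2^5 = 2^5; 16^1 = 2^4
Combine exponents: 2^1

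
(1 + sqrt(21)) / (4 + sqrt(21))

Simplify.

(-3*sqrt(21) + 17)/5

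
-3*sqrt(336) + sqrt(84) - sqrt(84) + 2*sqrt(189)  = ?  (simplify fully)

-6*sqrt(21)

3*sqrt(336) = 12*sqrt(21); sqrt(84) = 2*sqrt(21); sqrt(84) = 2*sqrt(21); 2*sqrt(189) = 6*sqrt(21)
Combine: (-12 + 2 - 2 + 6)·sqrt(21) = -6*sqrt(21)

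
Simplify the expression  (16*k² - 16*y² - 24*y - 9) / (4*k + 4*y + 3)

16*k² - 16*y² - 24*y - 9 factors as -(-4*k + 4*y + 3)*(4*k + 4*y + 3).

4*k - 4*y - 3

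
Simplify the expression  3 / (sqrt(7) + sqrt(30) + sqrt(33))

(-9*sqrt(770) + 6*sqrt(33) + 15*sqrt(30) + 84*sqrt(7))/412

Group as (sqrt(7) + sqrt(30)) + sqrt(33); multiply by (sqrt(7) + sqrt(30)) - sqrt(33), then rationalise the remaining surd.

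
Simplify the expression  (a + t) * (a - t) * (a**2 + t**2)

a**4 - t**4

Telescope via difference of squares: (a+t)(a-t) = a**2 - t**2, then repeat with the next factor.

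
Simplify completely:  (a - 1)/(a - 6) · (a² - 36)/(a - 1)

a + 6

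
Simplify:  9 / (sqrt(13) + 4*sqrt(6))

(-9*sqrt(13) + 36*sqrt(6))/83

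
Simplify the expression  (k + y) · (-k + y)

(y+k)(y-k) = -k² + y².

-k² + y²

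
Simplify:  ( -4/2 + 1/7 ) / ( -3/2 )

Numerator: -4/2 + 1/7 = -13/7
Denominator: -3/2 = -3/2
Divide: (-13/7) · (-2/3) = 26/21

26/21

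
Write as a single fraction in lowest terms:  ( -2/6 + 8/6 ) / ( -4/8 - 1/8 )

-8/5

Numerator: -2/6 + 8/6 = 1
Denominator: -4/8 - 1/8 = -5/8
Divide: (1) · (-8/5) = -8/5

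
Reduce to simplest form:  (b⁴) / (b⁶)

Quotient: (b^-2)

b^(-2)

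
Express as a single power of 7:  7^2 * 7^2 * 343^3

7^13

7^2 = 7^2; 7^2 = 7^2; 343^3 = 7^9
Combine exponents: 7^13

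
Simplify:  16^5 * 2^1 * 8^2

2^27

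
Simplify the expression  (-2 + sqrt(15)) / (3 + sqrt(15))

Multiply numerator and denominator by -sqrt(15) + 3.
Denominator becomes -6; numerator becomes -21 + 5*sqrt(15).

(-5*sqrt(15) + 21)/6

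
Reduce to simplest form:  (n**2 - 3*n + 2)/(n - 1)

Factor: n**2 - 3*n + 2 = (n - 2)*(n - 1)
Cancel the common factor (n - 1).

n - 2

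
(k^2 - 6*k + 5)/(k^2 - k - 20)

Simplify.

(k - 1)/(k + 4)

Factor: k^2 - 6*k + 5 = (k - 5)*(k - 1);  k^2 - k - 20 = (k - 5)*(k + 4)
Cancel the common factor (k - 5).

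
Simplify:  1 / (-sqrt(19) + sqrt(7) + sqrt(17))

(-5*sqrt(19) + 9*sqrt(17) + 29*sqrt(7) + 2*sqrt(2261))/451

Group as (sqrt(7) + sqrt(17)) - sqrt(19); multiply by (sqrt(7) + sqrt(17)) + sqrt(19), then rationalise the remaining surd.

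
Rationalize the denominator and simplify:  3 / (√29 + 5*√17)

(-√29 + 5*√17)/132

Multiply numerator and denominator by -√29 + 5*√17.
Denominator becomes 396; numerator becomes -3*√29 + 15*√17.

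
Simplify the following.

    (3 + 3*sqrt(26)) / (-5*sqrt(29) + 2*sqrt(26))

Multiply numerator and denominator by 2*sqrt(26) + 5*sqrt(29).
Denominator becomes -621; numerator becomes 6*sqrt(26) + 15*sqrt(29) + 156 + 15*sqrt(754).

(-5*sqrt(754) - 52 - 5*sqrt(29) - 2*sqrt(26))/207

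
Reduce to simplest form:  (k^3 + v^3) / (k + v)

k^2 - k*v + v^2

v^3 + k^3 = (k + v)(k^2 - k*v + v^2).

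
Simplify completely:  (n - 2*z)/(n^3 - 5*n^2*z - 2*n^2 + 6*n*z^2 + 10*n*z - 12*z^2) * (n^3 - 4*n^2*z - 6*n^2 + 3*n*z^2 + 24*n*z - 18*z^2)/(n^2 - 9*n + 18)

Factor: n^3 - 5*n^2*z - 2*n^2 + 6*n*z^2 + 10*n*z - 12*z^2 = (n - 2)*(n - 2*z)*(n - 3*z);  n^3 - 4*n^2*z - 6*n^2 + 3*n*z^2 + 24*n*z - 18*z^2 = (n - z)*(n - 3*z)*(n - 6);  n^2 - 9*n + 18 = (n - 6)*(n - 3)
Cancel the common factors (n - 2*z), (n - 6), (n - 3*z).

(n - z)/(n^2 - 5*n + 6)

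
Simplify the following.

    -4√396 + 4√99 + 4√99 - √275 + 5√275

20*√11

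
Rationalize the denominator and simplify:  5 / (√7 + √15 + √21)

Group as (√7 + √21) + √15; multiply by (√7 + √21) - √15, then rationalise the remaining surd.

(-210*√5 + 5*√21 + 65*√15 + 145*√7)/419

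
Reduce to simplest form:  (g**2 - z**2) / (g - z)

g + z

g**2 - z**2 factors as -(-g + z)*(g + z).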